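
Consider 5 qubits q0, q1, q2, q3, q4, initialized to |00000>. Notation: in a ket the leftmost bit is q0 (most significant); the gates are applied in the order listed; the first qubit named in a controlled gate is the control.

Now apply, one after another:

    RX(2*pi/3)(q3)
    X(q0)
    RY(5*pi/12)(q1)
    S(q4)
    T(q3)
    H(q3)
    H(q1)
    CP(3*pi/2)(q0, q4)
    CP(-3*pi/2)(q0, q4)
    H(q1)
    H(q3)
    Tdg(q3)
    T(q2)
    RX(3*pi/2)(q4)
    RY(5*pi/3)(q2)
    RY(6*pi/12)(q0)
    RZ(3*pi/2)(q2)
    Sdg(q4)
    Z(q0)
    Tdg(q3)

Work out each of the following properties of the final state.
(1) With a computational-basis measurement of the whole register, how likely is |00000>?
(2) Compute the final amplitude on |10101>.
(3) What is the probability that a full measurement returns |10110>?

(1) Outcome |00000> occurs with probability -3*sqrt(2)/512 + 3*sqrt(6)/512 + 3/128. Key observation: gates 5-12 undo each other exactly, leaving only the rest of the circuit to track.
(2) The amplitude on |10101> is (sqrt(6 - 3*sqrt(2))/32 + sqrt(sqrt(2) + 2)/32)*exp(3*I*pi/4).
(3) Outcome |10110> occurs with probability -3*sqrt(2)/512 + 3*sqrt(6)/512 + 3/128.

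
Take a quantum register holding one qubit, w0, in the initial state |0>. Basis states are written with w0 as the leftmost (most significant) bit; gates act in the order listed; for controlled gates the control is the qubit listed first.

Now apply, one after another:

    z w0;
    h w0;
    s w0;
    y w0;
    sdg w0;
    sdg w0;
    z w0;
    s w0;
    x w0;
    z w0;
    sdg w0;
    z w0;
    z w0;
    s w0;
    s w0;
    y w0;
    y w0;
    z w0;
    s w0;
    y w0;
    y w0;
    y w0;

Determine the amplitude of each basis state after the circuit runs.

The final amplitudes are sqrt(2)*I/2 on |0>, -sqrt(2)*I/2 on |1>.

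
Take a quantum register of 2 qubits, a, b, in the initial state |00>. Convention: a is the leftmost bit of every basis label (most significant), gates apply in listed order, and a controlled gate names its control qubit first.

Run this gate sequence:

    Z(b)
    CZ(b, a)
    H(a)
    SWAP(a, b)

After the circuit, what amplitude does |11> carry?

The amplitude on |11> is 0.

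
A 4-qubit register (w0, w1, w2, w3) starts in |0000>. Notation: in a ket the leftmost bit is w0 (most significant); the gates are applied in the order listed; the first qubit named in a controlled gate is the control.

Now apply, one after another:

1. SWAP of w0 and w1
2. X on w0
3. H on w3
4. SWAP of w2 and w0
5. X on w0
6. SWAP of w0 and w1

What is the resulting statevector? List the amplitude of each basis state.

After the circuit, the state carries amplitude sqrt(2)/2 on |0110>, sqrt(2)/2 on |0111>, and 0 on every other basis state.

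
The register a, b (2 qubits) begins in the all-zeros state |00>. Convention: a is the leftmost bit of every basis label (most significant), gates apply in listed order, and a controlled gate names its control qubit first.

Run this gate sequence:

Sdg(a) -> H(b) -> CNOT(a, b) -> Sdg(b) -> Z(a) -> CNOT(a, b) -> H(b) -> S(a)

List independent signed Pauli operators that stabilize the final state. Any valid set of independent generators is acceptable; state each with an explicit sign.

The final state is stabilized by the group generated by +IY, +ZI; other independent generating sets are equally valid.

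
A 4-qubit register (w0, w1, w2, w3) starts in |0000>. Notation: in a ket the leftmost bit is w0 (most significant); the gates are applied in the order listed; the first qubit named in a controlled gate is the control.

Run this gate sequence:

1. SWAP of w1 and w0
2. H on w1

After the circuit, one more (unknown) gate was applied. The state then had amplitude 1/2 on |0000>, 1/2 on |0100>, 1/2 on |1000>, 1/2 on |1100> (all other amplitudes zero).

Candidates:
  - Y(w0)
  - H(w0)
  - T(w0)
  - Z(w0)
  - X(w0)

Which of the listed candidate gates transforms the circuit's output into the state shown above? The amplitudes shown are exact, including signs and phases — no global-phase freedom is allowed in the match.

The unique candidate consistent with the amplitudes is H(w0).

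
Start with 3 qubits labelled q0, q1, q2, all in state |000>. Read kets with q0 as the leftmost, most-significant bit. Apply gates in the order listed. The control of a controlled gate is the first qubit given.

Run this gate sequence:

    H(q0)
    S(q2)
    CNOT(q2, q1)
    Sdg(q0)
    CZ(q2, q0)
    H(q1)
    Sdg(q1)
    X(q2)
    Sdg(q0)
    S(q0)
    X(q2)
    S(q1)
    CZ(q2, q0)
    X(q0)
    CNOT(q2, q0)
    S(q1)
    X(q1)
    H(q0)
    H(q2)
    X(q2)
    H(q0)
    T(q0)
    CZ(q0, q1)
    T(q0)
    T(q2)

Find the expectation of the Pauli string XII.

In the final state, XII has expectation 0. Key observation: the block from step 7 through step 12 cancels to the identity and can be dropped.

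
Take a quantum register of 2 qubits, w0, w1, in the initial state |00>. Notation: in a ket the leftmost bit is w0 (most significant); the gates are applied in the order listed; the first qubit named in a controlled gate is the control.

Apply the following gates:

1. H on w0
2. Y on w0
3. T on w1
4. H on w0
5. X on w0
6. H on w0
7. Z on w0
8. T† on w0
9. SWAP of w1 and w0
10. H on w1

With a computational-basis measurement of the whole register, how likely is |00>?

Outcome |00> occurs with probability 1/2 - sqrt(2)/4. Key observation: gates 4-7 undo each other exactly, leaving only the rest of the circuit to track.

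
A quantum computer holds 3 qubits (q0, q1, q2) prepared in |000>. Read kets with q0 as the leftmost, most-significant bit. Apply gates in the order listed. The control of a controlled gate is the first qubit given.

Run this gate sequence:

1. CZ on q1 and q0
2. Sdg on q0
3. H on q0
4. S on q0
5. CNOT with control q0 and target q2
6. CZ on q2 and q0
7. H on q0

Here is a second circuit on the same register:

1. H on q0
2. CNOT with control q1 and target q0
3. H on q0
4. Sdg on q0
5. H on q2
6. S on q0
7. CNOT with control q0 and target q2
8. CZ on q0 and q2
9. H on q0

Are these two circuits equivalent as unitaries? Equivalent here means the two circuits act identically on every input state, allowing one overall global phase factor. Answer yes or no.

No, they are not equivalent — no single phase factor reconciles the two unitaries.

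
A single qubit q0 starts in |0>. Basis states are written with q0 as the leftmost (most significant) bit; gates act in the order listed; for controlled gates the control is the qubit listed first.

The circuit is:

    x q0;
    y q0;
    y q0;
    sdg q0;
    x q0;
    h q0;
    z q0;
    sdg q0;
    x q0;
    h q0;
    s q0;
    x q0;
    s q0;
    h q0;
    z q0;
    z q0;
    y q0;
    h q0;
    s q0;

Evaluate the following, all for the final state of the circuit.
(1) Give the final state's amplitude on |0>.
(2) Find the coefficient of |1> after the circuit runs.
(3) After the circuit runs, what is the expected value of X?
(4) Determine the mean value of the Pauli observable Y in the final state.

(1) The final state's coefficient on |0> equals -1/2 + I/2.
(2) The final state's coefficient on |1> equals -1/2 + I/2.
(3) In the final state, X has expectation 1.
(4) The observable Y averages to 0.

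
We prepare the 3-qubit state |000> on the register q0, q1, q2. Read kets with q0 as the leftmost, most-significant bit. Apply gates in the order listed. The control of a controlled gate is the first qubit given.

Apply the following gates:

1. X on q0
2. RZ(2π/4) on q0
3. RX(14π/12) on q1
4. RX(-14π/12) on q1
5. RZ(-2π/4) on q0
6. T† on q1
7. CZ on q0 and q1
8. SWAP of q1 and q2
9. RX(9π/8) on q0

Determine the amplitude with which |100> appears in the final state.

|100> carries amplitude -sin(pi/16) in the final state. Key observation: steps 2-5 multiply out to the identity, so the circuit reduces to the remaining gates.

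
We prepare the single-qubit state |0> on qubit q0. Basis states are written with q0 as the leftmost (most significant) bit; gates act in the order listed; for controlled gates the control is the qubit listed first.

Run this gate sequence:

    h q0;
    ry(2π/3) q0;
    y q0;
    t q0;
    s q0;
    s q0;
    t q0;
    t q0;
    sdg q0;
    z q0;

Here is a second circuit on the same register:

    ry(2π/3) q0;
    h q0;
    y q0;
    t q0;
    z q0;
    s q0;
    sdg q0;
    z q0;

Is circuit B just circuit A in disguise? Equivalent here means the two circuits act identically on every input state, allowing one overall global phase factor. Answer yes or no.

No, they are not equivalent — no single phase factor reconciles the two unitaries.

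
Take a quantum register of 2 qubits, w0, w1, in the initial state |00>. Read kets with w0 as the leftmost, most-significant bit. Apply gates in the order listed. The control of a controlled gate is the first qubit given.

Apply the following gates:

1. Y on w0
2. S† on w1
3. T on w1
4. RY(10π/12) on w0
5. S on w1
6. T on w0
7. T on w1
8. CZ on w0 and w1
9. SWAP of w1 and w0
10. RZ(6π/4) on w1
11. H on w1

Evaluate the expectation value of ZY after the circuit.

The expectation value of ZY is -sqrt(2)/4.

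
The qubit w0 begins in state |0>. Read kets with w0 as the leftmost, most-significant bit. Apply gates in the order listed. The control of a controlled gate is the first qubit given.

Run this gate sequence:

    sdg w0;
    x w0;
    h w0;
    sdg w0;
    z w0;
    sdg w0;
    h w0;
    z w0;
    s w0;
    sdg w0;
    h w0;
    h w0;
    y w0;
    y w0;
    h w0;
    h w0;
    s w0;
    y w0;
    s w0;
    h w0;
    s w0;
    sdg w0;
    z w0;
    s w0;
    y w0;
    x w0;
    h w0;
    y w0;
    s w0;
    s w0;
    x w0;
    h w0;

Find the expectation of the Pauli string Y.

The expectation value of Y is 1. Key observation: gates 10-17 undo each other exactly, leaving only the rest of the circuit to track.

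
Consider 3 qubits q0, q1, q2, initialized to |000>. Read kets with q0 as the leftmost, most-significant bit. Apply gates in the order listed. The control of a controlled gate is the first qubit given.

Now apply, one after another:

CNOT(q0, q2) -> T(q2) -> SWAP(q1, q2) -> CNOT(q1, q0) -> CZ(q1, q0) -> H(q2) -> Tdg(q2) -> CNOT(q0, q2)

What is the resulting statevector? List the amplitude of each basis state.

After the circuit, the state carries amplitude sqrt(2)/2 on |000>, -sqrt(2)*exp(3*I*pi/4)/2 on |001>, and 0 on every other basis state.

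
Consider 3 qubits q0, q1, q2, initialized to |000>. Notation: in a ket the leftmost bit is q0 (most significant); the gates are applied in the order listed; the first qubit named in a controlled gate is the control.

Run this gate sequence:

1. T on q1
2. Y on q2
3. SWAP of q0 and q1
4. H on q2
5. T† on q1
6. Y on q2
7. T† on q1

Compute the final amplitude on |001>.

|001> carries amplitude -sqrt(2)/2 in the final state.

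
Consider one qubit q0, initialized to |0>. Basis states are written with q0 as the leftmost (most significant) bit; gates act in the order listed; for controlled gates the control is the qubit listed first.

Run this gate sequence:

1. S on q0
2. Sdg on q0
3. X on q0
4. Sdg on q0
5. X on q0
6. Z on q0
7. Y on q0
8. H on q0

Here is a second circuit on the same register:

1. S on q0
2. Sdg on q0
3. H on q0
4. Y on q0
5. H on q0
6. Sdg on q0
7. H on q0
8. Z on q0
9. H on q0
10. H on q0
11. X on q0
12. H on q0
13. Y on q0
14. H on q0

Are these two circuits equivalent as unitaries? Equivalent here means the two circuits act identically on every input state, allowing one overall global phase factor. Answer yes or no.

No, they are not equivalent — no single phase factor reconciles the two unitaries.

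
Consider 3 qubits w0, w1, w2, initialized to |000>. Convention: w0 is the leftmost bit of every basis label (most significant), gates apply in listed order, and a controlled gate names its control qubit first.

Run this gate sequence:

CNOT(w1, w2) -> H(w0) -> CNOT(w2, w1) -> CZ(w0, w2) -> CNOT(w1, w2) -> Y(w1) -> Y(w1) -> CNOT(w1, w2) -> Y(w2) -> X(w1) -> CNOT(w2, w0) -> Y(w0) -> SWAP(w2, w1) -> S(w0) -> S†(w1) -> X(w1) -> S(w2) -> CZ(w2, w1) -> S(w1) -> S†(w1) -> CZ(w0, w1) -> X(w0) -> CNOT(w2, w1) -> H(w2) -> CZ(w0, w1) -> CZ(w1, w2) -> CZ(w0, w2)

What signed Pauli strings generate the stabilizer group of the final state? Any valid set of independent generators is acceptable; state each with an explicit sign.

The final state is stabilized by the group generated by -YIZ, +ZIX, -IZI; other independent generating sets are equally valid. Key observation: gates 5-8 undo each other exactly, leaving only the rest of the circuit to track.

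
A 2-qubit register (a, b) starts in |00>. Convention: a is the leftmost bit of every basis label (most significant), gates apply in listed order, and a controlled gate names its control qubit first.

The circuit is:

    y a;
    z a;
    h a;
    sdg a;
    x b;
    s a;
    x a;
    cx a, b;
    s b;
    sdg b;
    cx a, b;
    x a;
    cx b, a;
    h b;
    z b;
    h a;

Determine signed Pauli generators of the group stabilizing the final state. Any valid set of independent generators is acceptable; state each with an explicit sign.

The final state is stabilized by the group generated by +IX, -ZI; other independent generating sets are equally valid. Key observation: gates 7-12 undo each other exactly, leaving only the rest of the circuit to track.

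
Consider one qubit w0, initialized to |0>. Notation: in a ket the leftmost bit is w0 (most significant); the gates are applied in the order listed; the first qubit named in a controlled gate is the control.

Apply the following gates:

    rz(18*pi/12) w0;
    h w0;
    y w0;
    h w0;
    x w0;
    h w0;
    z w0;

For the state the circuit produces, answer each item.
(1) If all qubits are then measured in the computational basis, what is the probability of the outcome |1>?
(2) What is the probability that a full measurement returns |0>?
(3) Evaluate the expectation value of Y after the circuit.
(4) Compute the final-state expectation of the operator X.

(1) Outcome |1> occurs with probability 1/2. Key observation: steps 4-7 multiply out to the identity, so the circuit reduces to the remaining gates.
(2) A full measurement returns |0> with probability 1/2.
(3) The observable Y averages to 0.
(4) The expectation value of X is -1.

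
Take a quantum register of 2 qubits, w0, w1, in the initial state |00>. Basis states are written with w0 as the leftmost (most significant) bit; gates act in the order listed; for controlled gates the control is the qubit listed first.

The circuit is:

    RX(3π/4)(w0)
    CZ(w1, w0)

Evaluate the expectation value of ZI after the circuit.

The expectation value of ZI is -sqrt(2)/2.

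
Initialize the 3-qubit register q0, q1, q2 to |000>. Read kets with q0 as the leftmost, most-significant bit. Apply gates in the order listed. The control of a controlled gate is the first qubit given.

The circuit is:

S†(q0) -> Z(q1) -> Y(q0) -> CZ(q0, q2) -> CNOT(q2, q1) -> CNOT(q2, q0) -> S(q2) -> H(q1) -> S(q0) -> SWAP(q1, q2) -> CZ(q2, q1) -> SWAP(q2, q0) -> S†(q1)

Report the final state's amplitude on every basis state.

The resulting statevector has amplitude -sqrt(2)/2 on |001>, -sqrt(2)/2 on |101>, and 0 on every other basis state.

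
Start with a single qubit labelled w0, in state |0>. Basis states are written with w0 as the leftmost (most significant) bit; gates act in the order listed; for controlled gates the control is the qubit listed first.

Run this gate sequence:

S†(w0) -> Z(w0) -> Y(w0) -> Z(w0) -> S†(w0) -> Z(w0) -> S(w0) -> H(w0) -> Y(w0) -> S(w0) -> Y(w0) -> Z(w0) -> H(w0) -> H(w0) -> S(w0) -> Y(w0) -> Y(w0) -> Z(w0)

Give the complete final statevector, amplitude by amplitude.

After the circuit, the state carries amplitude -sqrt(2)/2 on |0>, sqrt(2)/2 on |1>.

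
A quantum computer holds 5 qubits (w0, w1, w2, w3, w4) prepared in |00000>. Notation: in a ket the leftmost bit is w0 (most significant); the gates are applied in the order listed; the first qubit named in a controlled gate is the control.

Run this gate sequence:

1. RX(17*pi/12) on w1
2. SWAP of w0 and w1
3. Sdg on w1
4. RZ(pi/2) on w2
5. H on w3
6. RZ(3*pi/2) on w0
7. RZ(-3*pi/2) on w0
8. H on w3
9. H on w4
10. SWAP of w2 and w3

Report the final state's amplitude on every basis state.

After the circuit, the state carries amplitude (-sqrt(4 - 2*sqrt(2))/8 + sqrt(6*sqrt(2) + 12)/8)*exp(3*I*pi/4) on |00000>, (-sqrt(4 - 2*sqrt(2))/8 + sqrt(6*sqrt(2) + 12)/8)*exp(3*I*pi/4) on |00001>, (-sqrt(2*sqrt(2) + 4)/8 - sqrt(12 - 6*sqrt(2))/8)*exp(I*pi/4) on |10000>, (-sqrt(2*sqrt(2) + 4)/8 - sqrt(12 - 6*sqrt(2))/8)*exp(I*pi/4) on |10001>, and 0 on every other basis state. Key observation: the block from step 5 through step 8 cancels to the identity and can be dropped.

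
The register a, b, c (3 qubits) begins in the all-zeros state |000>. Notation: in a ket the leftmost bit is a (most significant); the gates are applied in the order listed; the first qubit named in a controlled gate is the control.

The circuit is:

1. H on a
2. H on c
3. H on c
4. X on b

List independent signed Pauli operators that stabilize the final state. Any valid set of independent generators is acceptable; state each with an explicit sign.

One valid set of independent stabilizer generators is +XII, -IZI, +IIZ (any independent generating set of the same group is equally correct).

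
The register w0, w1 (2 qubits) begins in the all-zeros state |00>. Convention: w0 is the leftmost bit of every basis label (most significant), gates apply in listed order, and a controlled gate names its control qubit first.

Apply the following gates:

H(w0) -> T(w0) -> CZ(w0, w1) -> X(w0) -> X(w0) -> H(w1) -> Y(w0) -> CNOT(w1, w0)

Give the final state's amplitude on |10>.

|10> carries amplitude I/2 in the final state.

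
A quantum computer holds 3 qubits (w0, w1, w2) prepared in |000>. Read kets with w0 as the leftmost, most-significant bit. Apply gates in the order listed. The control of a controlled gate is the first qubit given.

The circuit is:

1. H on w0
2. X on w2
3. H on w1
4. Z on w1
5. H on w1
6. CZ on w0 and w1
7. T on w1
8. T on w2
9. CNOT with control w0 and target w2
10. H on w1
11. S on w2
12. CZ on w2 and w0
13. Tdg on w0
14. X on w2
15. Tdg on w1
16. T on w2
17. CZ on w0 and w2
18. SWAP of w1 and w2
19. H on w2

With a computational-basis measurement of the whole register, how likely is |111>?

Outcome |111> occurs with probability sqrt(2)/8 + 1/4.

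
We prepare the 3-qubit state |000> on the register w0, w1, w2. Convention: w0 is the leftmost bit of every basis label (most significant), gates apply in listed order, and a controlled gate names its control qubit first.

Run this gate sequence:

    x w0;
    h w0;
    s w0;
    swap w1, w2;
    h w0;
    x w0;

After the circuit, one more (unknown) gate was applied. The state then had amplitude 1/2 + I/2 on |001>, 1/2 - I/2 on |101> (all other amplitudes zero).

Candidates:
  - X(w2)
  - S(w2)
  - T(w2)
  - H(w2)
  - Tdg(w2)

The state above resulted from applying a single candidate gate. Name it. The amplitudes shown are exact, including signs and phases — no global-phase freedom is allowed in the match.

The applied gate was X(w2).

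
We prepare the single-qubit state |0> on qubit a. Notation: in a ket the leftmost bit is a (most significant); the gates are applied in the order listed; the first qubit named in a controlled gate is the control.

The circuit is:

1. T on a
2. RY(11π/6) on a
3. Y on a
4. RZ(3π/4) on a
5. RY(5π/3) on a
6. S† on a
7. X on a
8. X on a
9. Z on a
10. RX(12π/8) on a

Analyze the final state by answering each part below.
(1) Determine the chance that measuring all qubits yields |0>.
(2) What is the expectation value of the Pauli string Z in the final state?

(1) Outcome |0> occurs with probability sqrt(2)/16 + 1/8.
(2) The expectation value of Z is -3/4 + sqrt(2)/8.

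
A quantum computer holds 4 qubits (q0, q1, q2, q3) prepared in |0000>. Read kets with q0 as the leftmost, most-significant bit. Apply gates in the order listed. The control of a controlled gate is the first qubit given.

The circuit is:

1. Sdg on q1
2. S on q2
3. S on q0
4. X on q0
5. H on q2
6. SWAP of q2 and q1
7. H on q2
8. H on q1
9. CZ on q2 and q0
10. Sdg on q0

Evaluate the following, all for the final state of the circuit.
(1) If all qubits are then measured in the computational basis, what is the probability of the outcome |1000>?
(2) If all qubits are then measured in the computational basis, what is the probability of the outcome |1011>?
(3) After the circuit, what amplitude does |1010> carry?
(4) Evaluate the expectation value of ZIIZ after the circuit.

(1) The probability of measuring |1000> is 1/2.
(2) Outcome |1011> occurs with probability 0.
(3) The amplitude on |1010> is sqrt(2)*I/2.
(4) The expectation value of ZIIZ is -1.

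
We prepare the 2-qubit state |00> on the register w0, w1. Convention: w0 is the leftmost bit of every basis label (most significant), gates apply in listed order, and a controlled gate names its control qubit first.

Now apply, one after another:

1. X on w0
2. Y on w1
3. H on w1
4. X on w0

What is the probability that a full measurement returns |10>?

Outcome |10> occurs with probability 0.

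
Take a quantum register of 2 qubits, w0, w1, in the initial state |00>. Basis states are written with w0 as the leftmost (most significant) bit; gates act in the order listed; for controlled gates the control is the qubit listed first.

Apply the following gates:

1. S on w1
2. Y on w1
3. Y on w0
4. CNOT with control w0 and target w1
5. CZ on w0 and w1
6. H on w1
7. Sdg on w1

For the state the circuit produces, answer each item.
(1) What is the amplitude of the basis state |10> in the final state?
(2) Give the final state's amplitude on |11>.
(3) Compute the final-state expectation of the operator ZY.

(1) The final state's coefficient on |10> equals -sqrt(2)/2.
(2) |11> carries amplitude sqrt(2)*I/2 in the final state.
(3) The expectation value of ZY is 1.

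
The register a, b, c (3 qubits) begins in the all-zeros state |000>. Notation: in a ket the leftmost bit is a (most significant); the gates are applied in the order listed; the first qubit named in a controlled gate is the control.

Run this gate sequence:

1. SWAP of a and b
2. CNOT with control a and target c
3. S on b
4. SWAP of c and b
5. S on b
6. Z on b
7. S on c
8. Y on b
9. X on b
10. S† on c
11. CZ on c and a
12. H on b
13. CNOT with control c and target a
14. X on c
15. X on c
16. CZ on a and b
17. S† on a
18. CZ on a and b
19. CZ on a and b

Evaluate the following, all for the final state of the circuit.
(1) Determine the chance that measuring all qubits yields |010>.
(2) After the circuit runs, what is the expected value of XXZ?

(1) The probability of measuring |010> is 1/2.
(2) The expectation value of XXZ is 0.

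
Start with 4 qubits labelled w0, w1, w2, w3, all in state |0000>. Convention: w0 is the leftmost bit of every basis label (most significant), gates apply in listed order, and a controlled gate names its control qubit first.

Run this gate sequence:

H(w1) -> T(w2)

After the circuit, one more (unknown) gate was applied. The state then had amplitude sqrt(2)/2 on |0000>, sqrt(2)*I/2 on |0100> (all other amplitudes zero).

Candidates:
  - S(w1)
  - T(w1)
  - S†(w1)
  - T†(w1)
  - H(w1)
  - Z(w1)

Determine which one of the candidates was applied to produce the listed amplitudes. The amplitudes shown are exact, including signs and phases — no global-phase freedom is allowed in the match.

It was S(w1) that produced the state shown.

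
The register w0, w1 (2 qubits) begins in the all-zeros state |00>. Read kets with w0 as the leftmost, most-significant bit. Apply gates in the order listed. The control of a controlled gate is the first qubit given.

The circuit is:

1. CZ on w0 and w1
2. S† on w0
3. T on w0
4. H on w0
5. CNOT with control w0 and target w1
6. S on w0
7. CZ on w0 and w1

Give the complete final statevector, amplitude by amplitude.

The resulting statevector has amplitude sqrt(2)/2 on |00>, 0 on |01>, 0 on |10>, -sqrt(2)*I/2 on |11>.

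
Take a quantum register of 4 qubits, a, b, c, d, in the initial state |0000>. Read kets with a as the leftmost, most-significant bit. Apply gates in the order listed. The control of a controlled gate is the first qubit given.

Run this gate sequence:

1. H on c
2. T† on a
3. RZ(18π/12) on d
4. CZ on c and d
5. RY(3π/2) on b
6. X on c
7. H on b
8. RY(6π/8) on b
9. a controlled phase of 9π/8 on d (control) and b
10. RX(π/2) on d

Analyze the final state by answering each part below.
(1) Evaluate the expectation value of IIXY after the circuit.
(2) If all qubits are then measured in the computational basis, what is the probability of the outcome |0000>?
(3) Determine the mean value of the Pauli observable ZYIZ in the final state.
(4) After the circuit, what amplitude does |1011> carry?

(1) In the final state, IIXY has expectation -1.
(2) A full measurement returns |0000> with probability sqrt(2)/16 + 1/8.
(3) The expectation value of ZYIZ is 0.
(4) The amplitude on |1011> is 0.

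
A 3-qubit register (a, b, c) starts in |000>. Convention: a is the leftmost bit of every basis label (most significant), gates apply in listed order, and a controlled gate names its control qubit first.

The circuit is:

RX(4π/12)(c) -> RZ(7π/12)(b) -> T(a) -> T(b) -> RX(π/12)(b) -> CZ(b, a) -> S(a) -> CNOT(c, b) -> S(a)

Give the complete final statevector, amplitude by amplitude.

The final amplitudes are 3*sqrt(sqrt(2)/4 + 1/2)*exp(-7*I*pi/24)/4 + sqrt(3)*sqrt(1/2 - sqrt(2)/4)*exp(-7*I*pi/24)/4 on |000>, sqrt(3)*sqrt(1/2 - sqrt(2)/4)*exp(-7*I*pi/24)/4 - sqrt(sqrt(2)/4 + 1/2)*exp(-7*I*pi/24)/4 on |001>, -sqrt(3)*I*sqrt(sqrt(2)/4 + 1/2)*exp(-7*I*pi/24)/4 + 3*I*sqrt(1/2 - sqrt(2)/4)*exp(-7*I*pi/24)/4 on |010>, -sqrt(3)*I*sqrt(sqrt(2)/4 + 1/2)*exp(-7*I*pi/24)/4 - I*sqrt(1/2 - sqrt(2)/4)*exp(-7*I*pi/24)/4 on |011>, 0 on |100>, 0 on |101>, 0 on |110>, 0 on |111>.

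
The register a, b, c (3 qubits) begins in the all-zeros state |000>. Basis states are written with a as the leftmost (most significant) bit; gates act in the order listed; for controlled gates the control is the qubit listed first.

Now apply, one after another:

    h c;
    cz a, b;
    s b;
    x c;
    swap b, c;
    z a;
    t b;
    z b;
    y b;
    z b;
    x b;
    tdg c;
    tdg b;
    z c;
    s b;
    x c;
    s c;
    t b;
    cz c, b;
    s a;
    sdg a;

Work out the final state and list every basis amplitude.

The resulting statevector has amplitude sqrt(2)/2 on |001>, sqrt(2)*exp(3*I*pi/4)/2 on |011>, and 0 on every other basis state. Key observation: gates 20-21 undo each other exactly, leaving only the rest of the circuit to track.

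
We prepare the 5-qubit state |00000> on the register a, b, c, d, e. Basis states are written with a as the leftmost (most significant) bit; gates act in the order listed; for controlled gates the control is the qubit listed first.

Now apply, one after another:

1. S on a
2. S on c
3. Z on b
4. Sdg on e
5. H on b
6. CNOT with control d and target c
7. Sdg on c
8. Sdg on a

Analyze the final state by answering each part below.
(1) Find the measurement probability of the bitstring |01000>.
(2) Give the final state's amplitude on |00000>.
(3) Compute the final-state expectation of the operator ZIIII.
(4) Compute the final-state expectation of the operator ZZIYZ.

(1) Outcome |01000> occurs with probability 1/2.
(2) The amplitude on |00000> is sqrt(2)/2.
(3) In the final state, ZIIII has expectation 1.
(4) The expectation value of ZZIYZ is 0.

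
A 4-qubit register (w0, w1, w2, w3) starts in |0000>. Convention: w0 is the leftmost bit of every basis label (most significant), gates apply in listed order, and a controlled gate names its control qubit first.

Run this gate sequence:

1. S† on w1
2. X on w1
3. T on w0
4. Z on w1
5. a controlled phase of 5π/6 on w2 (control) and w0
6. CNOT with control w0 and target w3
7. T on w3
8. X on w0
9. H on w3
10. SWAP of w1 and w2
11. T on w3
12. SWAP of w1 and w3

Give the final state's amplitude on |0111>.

|0111> carries amplitude 0 in the final state.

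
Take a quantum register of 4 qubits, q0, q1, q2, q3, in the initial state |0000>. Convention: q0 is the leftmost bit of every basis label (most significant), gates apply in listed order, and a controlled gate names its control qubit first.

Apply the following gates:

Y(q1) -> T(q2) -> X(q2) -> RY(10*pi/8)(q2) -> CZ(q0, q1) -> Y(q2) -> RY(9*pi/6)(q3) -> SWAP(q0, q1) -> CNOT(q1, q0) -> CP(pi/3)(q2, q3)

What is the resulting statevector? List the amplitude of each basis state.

After the circuit, the state carries amplitude sqrt(4 - 2*sqrt(2))/4 on |1000>, -sqrt(4 - 2*sqrt(2))/4 on |1001>, -sqrt(2*sqrt(2) + 4)/4 on |1010>, sqrt(2*sqrt(2) + 4)*exp(I*pi/3)/4 on |1011>, and 0 on every other basis state.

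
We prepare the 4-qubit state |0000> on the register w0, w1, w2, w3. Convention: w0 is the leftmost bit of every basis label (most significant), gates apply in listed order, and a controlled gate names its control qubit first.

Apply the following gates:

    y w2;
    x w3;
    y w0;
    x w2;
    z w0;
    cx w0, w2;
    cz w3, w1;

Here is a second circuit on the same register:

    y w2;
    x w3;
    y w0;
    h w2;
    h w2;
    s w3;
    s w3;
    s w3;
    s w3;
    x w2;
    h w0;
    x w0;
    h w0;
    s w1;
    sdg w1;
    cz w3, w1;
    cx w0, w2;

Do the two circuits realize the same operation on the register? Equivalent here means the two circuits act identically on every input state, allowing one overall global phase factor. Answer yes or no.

Yes — the two circuits implement the same unitary up to a global phase.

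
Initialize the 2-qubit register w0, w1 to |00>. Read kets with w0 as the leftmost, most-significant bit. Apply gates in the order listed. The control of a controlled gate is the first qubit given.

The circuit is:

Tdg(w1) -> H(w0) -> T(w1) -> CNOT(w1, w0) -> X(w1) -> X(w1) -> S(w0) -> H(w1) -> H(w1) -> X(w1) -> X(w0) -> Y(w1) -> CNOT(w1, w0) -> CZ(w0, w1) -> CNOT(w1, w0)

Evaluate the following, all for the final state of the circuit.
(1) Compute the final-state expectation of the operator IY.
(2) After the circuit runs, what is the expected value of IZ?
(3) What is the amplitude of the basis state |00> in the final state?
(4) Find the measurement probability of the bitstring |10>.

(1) In the final state, IY has expectation 0. Key observation: the block from step 5 through step 6 cancels to the identity and can be dropped.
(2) In the final state, IZ has expectation 1.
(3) The final state's coefficient on |00> equals sqrt(2)/2.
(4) A full measurement returns |10> with probability 1/2.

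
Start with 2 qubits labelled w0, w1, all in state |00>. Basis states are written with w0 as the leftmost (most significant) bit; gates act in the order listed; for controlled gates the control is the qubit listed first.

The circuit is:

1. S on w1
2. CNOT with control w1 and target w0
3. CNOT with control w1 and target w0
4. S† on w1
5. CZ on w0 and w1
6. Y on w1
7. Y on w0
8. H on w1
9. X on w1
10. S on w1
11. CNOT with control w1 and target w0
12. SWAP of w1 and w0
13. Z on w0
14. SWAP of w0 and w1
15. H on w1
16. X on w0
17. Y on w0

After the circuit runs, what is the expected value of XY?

In the final state, XY has expectation 1.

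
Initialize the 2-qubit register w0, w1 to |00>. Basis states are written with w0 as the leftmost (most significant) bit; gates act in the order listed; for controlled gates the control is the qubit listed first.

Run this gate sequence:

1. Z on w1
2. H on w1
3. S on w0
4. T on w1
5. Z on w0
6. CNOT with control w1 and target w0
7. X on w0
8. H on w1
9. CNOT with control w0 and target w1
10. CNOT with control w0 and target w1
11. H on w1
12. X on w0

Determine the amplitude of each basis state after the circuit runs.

The resulting statevector has amplitude sqrt(2)/2 on |00>, 0 on |01>, 0 on |10>, sqrt(2)*exp(I*pi/4)/2 on |11>.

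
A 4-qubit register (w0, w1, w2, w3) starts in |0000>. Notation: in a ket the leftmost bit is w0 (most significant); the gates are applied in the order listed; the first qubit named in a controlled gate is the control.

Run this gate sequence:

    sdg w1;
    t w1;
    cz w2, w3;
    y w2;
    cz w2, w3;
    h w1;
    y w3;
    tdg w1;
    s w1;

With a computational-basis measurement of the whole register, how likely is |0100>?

Outcome |0100> occurs with probability 0.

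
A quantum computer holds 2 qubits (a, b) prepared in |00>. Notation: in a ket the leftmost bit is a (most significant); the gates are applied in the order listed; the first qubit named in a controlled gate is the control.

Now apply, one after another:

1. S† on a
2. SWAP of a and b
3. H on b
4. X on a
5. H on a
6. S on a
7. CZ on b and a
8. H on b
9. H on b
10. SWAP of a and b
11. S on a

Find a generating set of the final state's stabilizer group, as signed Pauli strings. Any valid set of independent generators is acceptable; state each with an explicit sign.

The stabilizer group can be generated by +YZ, -ZY, among other valid generating sets.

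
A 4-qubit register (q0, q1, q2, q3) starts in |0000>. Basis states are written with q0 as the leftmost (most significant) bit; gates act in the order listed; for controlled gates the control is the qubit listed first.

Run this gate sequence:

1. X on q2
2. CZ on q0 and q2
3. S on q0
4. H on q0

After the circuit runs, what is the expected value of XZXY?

The observable XZXY averages to 0.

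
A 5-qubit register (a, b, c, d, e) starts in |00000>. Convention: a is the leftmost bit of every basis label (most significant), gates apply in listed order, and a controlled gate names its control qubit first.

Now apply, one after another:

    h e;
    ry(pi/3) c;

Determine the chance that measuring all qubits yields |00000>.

The probability of measuring |00000> is 3/8.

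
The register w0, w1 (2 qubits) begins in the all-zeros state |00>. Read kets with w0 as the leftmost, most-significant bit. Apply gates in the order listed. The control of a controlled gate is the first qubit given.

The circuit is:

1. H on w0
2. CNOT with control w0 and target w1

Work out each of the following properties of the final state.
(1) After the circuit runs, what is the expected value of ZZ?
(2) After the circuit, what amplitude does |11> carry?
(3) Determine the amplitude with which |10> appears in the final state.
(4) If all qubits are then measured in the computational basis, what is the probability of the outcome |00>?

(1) The expectation value of ZZ is 1.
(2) |11> carries amplitude sqrt(2)/2 in the final state.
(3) The amplitude on |10> is 0.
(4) The probability of measuring |00> is 1/2.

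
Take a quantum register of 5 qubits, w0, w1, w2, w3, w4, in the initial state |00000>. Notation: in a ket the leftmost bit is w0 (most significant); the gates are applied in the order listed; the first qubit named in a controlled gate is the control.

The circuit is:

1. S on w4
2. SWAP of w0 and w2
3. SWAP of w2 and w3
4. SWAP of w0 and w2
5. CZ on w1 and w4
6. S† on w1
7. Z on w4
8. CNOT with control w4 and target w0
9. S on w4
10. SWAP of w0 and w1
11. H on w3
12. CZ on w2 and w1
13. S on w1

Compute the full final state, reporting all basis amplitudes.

After the circuit, the state carries amplitude sqrt(2)/2 on |00000>, sqrt(2)/2 on |00010>, and 0 on every other basis state.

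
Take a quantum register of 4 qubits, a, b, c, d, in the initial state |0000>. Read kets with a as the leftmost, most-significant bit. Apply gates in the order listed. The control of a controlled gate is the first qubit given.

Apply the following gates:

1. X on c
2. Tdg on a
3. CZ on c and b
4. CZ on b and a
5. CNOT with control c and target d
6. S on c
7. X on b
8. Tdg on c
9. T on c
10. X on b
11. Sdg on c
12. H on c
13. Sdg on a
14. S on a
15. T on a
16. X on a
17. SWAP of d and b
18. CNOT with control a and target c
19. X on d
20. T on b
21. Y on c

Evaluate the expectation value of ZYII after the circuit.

The observable ZYII averages to 0. Key observation: the block from step 6 through step 11 cancels to the identity and can be dropped.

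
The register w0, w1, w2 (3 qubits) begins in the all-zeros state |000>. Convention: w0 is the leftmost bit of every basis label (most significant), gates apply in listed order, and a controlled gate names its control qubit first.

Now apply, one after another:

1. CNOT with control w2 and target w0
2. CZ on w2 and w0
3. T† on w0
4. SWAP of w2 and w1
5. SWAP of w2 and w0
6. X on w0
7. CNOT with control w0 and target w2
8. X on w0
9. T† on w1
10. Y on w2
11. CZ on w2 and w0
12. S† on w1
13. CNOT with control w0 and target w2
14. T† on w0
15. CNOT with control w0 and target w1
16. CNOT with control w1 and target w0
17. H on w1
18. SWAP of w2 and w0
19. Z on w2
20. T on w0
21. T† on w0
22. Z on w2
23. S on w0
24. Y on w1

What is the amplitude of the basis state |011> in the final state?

The amplitude on |011> is 0. Key observation: steps 19-22 multiply out to the identity, so the circuit reduces to the remaining gates.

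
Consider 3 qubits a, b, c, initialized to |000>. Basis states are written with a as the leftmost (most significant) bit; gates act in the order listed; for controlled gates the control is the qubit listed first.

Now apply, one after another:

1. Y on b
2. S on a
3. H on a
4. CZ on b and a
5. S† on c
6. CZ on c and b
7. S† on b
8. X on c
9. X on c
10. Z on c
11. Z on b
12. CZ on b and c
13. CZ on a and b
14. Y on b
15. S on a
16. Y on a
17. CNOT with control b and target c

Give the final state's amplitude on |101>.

|101> carries amplitude 0 in the final state.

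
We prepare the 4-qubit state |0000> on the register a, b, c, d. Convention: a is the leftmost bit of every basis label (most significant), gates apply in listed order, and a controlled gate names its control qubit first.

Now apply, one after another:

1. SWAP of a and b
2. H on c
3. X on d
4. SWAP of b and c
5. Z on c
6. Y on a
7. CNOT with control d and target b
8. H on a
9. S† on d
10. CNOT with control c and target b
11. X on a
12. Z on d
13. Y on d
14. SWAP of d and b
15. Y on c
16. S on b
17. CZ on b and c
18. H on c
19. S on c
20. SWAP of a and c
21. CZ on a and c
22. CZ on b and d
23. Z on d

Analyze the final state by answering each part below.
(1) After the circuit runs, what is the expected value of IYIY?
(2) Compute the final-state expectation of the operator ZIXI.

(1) The expectation value of IYIY is 0.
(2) The observable ZIXI averages to -1.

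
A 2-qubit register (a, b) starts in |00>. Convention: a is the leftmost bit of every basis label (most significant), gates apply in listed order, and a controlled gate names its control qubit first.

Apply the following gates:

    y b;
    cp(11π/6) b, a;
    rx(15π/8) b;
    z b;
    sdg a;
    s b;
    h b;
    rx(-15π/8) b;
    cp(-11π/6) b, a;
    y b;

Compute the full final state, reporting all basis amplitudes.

The final amplitudes are sqrt(2)*(1 - I)*(-sqrt(sqrt(2) + 2) - sqrt(2 - sqrt(2)) + 2*I)/8 on |00>, -sqrt(2)*(1 - I)*(2 - I*sqrt(sqrt(2) + 2) + I*sqrt(2 - sqrt(2)))/8 on |01>, 0 on |10>, 0 on |11>.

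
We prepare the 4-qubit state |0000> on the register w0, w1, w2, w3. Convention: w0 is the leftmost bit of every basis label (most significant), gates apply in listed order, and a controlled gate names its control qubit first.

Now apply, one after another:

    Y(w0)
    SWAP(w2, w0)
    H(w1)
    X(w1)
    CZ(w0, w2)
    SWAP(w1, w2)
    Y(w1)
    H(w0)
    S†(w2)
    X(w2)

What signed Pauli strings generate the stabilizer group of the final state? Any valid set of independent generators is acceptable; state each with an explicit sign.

The final state is stabilized by the group generated by +XIII, +IIYI, +IZII, +IIIZ; other independent generating sets are equally valid.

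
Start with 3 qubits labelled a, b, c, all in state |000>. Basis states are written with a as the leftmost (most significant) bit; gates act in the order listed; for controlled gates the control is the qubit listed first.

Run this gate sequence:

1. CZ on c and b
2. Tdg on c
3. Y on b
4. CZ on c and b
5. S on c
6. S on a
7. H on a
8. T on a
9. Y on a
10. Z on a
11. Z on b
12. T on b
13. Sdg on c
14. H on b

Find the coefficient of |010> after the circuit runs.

The amplitude on |010> is I/2.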